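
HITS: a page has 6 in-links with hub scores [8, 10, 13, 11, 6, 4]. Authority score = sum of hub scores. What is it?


Authority = sum of hub scores of in-linkers
In-link 1: hub score = 8
In-link 2: hub score = 10
In-link 3: hub score = 13
In-link 4: hub score = 11
In-link 5: hub score = 6
In-link 6: hub score = 4
Authority = 8 + 10 + 13 + 11 + 6 + 4 = 52

52


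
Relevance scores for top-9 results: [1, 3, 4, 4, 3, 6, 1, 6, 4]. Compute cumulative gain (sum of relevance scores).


Cumulative Gain = sum of relevance scores
Position 1: rel=1, running sum=1
Position 2: rel=3, running sum=4
Position 3: rel=4, running sum=8
Position 4: rel=4, running sum=12
Position 5: rel=3, running sum=15
Position 6: rel=6, running sum=21
Position 7: rel=1, running sum=22
Position 8: rel=6, running sum=28
Position 9: rel=4, running sum=32
CG = 32

32


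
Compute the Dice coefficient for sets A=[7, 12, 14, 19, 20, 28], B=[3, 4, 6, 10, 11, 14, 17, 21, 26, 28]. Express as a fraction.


A intersect B = [14, 28]
|A intersect B| = 2
|A| = 6, |B| = 10
Dice = 2*2 / (6+10)
= 4 / 16 = 1/4

1/4


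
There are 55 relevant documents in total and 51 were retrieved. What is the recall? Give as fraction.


Recall = retrieved_relevant / total_relevant
= 51 / 55
= 51 / (51 + 4)
= 51/55

51/55


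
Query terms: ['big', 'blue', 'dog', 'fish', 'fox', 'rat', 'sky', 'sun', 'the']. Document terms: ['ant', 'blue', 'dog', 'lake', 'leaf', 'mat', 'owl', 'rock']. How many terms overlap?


Query terms: ['big', 'blue', 'dog', 'fish', 'fox', 'rat', 'sky', 'sun', 'the']
Document terms: ['ant', 'blue', 'dog', 'lake', 'leaf', 'mat', 'owl', 'rock']
Common terms: ['blue', 'dog']
Overlap count = 2

2


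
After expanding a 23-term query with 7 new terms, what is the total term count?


Original terms: 23
Expansion terms: 7
Total = 23 + 7 = 30

30


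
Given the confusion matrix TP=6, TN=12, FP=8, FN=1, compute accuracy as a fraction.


Accuracy = (TP + TN) / (TP + TN + FP + FN)
TP + TN = 6 + 12 = 18
Total = 6 + 12 + 8 + 1 = 27
Accuracy = 18 / 27 = 2/3

2/3


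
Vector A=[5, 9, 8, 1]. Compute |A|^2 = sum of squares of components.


|A|^2 = sum of squared components
A[0]^2 = 5^2 = 25
A[1]^2 = 9^2 = 81
A[2]^2 = 8^2 = 64
A[3]^2 = 1^2 = 1
Sum = 25 + 81 + 64 + 1 = 171

171


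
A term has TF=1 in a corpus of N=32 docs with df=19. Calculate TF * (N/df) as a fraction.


TF * (N/df)
= 1 * (32/19)
= 1 * 32/19
= 32/19

32/19


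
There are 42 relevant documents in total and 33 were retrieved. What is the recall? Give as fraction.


Recall = retrieved_relevant / total_relevant
= 33 / 42
= 33 / (33 + 9)
= 11/14

11/14


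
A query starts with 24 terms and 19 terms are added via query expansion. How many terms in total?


Original terms: 24
Expansion terms: 19
Total = 24 + 19 = 43

43


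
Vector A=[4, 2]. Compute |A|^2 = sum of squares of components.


|A|^2 = sum of squared components
A[0]^2 = 4^2 = 16
A[1]^2 = 2^2 = 4
Sum = 16 + 4 = 20

20


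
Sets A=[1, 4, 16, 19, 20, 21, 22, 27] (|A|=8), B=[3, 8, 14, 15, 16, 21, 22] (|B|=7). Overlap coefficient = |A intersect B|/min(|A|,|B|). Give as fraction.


A intersect B = [16, 21, 22]
|A intersect B| = 3
min(|A|, |B|) = min(8, 7) = 7
Overlap = 3 / 7 = 3/7

3/7


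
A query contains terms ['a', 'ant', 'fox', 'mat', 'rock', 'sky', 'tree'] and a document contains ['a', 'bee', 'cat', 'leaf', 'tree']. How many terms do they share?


Query terms: ['a', 'ant', 'fox', 'mat', 'rock', 'sky', 'tree']
Document terms: ['a', 'bee', 'cat', 'leaf', 'tree']
Common terms: ['a', 'tree']
Overlap count = 2

2


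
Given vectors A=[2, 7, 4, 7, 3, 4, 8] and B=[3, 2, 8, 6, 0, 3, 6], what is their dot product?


Dot product = sum of element-wise products
A[0]*B[0] = 2*3 = 6
A[1]*B[1] = 7*2 = 14
A[2]*B[2] = 4*8 = 32
A[3]*B[3] = 7*6 = 42
A[4]*B[4] = 3*0 = 0
A[5]*B[5] = 4*3 = 12
A[6]*B[6] = 8*6 = 48
Sum = 6 + 14 + 32 + 42 + 0 + 12 + 48 = 154

154


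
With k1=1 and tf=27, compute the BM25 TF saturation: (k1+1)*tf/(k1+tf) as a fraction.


BM25 TF component = (k1+1)*tf / (k1+tf)
k1 = 1, tf = 27
Numerator = (1+1)*27 = 54
Denominator = 1 + 27 = 28
= 54/28 = 27/14

27/14


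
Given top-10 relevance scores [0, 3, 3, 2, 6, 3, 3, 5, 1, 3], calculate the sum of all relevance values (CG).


Cumulative Gain = sum of relevance scores
Position 1: rel=0, running sum=0
Position 2: rel=3, running sum=3
Position 3: rel=3, running sum=6
Position 4: rel=2, running sum=8
Position 5: rel=6, running sum=14
Position 6: rel=3, running sum=17
Position 7: rel=3, running sum=20
Position 8: rel=5, running sum=25
Position 9: rel=1, running sum=26
Position 10: rel=3, running sum=29
CG = 29

29


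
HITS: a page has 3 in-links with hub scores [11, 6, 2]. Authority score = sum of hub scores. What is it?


Authority = sum of hub scores of in-linkers
In-link 1: hub score = 11
In-link 2: hub score = 6
In-link 3: hub score = 2
Authority = 11 + 6 + 2 = 19

19


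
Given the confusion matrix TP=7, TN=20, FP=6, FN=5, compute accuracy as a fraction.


Accuracy = (TP + TN) / (TP + TN + FP + FN)
TP + TN = 7 + 20 = 27
Total = 7 + 20 + 6 + 5 = 38
Accuracy = 27 / 38 = 27/38

27/38


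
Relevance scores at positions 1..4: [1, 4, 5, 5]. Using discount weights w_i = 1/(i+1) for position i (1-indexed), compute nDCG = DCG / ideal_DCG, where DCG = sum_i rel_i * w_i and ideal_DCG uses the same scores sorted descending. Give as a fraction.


Position discount weights w_i = 1/(i+1) for i=1..4:
Weights = [1/2, 1/3, 1/4, 1/5]
Actual relevance: [1, 4, 5, 5]
DCG = 1/2 + 4/3 + 5/4 + 5/5 = 49/12
Ideal relevance (sorted desc): [5, 5, 4, 1]
Ideal DCG = 5/2 + 5/3 + 4/4 + 1/5 = 161/30
nDCG = DCG / ideal_DCG = 49/12 / 161/30 = 35/46

35/46


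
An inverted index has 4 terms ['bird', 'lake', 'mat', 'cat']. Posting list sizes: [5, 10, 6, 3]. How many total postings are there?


Summing posting list sizes:
'bird': 5 postings
'lake': 10 postings
'mat': 6 postings
'cat': 3 postings
Total = 5 + 10 + 6 + 3 = 24

24


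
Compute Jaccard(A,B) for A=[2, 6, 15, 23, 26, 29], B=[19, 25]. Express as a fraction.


A intersect B = []
|A intersect B| = 0
A union B = [2, 6, 15, 19, 23, 25, 26, 29]
|A union B| = 8
Jaccard = 0/8 = 0

0


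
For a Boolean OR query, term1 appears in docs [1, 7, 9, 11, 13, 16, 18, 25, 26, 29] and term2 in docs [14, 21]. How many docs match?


Boolean OR: find union of posting lists
term1 docs: [1, 7, 9, 11, 13, 16, 18, 25, 26, 29]
term2 docs: [14, 21]
Union: [1, 7, 9, 11, 13, 14, 16, 18, 21, 25, 26, 29]
|union| = 12

12


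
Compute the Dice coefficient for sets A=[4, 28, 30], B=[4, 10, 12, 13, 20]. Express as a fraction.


A intersect B = [4]
|A intersect B| = 1
|A| = 3, |B| = 5
Dice = 2*1 / (3+5)
= 2 / 8 = 1/4

1/4


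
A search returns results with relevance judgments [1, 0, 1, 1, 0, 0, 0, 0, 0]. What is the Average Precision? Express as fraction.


Computing P@k for each relevant position:
Position 1: relevant, P@1 = 1/1 = 1
Position 2: not relevant
Position 3: relevant, P@3 = 2/3 = 2/3
Position 4: relevant, P@4 = 3/4 = 3/4
Position 5: not relevant
Position 6: not relevant
Position 7: not relevant
Position 8: not relevant
Position 9: not relevant
Sum of P@k = 1 + 2/3 + 3/4 = 29/12
AP = 29/12 / 3 = 29/36

29/36


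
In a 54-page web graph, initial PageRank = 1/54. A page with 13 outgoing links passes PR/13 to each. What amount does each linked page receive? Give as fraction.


Initial PR = 1/54 = 1/54
Outlinks = 13
Contribution per link = PR / outlinks
= 1/54 / 13
= 1/702

1/702


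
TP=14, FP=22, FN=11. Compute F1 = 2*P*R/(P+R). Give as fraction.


F1 = 2 * P * R / (P + R)
P = TP/(TP+FP) = 14/36 = 7/18
R = TP/(TP+FN) = 14/25 = 14/25
2 * P * R = 2 * 7/18 * 14/25 = 98/225
P + R = 7/18 + 14/25 = 427/450
F1 = 98/225 / 427/450 = 28/61

28/61


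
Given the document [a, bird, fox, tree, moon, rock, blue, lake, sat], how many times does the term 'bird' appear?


Document has 9 words
Scanning for 'bird':
Found at positions: [1]
Count = 1

1


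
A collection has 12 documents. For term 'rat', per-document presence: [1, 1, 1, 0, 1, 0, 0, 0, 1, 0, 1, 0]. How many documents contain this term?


Checking each document for 'rat':
Doc 1: present
Doc 2: present
Doc 3: present
Doc 4: absent
Doc 5: present
Doc 6: absent
Doc 7: absent
Doc 8: absent
Doc 9: present
Doc 10: absent
Doc 11: present
Doc 12: absent
df = sum of presences = 1 + 1 + 1 + 0 + 1 + 0 + 0 + 0 + 1 + 0 + 1 + 0 = 6

6


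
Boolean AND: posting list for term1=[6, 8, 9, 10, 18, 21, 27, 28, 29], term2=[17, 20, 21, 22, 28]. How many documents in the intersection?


Boolean AND: find intersection of posting lists
term1 docs: [6, 8, 9, 10, 18, 21, 27, 28, 29]
term2 docs: [17, 20, 21, 22, 28]
Intersection: [21, 28]
|intersection| = 2

2


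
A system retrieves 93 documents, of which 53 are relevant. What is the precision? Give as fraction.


Precision = relevant_retrieved / total_retrieved
= 53 / 93
= 53 / (53 + 40)
= 53/93

53/93


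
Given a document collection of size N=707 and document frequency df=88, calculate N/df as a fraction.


IDF ratio = N / df
= 707 / 88
= 707/88

707/88


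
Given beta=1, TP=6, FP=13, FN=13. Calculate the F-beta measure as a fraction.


P = TP/(TP+FP) = 6/19 = 6/19
R = TP/(TP+FN) = 6/19 = 6/19
beta^2 = 1^2 = 1
(1 + beta^2) = 2
Numerator = (1+beta^2)*P*R = 72/361
Denominator = beta^2*P + R = 6/19 + 6/19 = 12/19
F_beta = 6/19

6/19


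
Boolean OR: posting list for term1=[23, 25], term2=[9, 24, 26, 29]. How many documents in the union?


Boolean OR: find union of posting lists
term1 docs: [23, 25]
term2 docs: [9, 24, 26, 29]
Union: [9, 23, 24, 25, 26, 29]
|union| = 6

6


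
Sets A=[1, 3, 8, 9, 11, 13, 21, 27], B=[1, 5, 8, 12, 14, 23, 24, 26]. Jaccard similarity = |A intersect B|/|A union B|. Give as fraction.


A intersect B = [1, 8]
|A intersect B| = 2
A union B = [1, 3, 5, 8, 9, 11, 12, 13, 14, 21, 23, 24, 26, 27]
|A union B| = 14
Jaccard = 2/14 = 1/7

1/7


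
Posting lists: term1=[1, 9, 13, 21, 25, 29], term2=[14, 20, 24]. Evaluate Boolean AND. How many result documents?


Boolean AND: find intersection of posting lists
term1 docs: [1, 9, 13, 21, 25, 29]
term2 docs: [14, 20, 24]
Intersection: []
|intersection| = 0

0


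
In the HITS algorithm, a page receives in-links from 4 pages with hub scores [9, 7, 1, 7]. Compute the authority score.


Authority = sum of hub scores of in-linkers
In-link 1: hub score = 9
In-link 2: hub score = 7
In-link 3: hub score = 1
In-link 4: hub score = 7
Authority = 9 + 7 + 1 + 7 = 24

24


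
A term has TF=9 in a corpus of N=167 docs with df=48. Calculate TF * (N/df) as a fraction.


TF * (N/df)
= 9 * (167/48)
= 9 * 167/48
= 501/16

501/16


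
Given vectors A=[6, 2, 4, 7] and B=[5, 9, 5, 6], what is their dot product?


Dot product = sum of element-wise products
A[0]*B[0] = 6*5 = 30
A[1]*B[1] = 2*9 = 18
A[2]*B[2] = 4*5 = 20
A[3]*B[3] = 7*6 = 42
Sum = 30 + 18 + 20 + 42 = 110

110


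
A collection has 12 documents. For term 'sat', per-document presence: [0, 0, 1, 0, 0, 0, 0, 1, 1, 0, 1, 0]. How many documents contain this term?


Checking each document for 'sat':
Doc 1: absent
Doc 2: absent
Doc 3: present
Doc 4: absent
Doc 5: absent
Doc 6: absent
Doc 7: absent
Doc 8: present
Doc 9: present
Doc 10: absent
Doc 11: present
Doc 12: absent
df = sum of presences = 0 + 0 + 1 + 0 + 0 + 0 + 0 + 1 + 1 + 0 + 1 + 0 = 4

4


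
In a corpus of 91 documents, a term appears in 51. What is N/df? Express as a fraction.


IDF ratio = N / df
= 91 / 51
= 91/51

91/51


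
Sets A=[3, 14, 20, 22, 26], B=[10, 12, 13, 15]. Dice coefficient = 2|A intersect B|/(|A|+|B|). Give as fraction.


A intersect B = []
|A intersect B| = 0
|A| = 5, |B| = 4
Dice = 2*0 / (5+4)
= 0 / 9 = 0

0


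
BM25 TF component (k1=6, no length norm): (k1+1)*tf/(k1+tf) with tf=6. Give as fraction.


BM25 TF component = (k1+1)*tf / (k1+tf)
k1 = 6, tf = 6
Numerator = (6+1)*6 = 42
Denominator = 6 + 6 = 12
= 42/12 = 7/2

7/2


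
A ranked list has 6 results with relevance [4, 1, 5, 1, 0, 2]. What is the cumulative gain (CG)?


Cumulative Gain = sum of relevance scores
Position 1: rel=4, running sum=4
Position 2: rel=1, running sum=5
Position 3: rel=5, running sum=10
Position 4: rel=1, running sum=11
Position 5: rel=0, running sum=11
Position 6: rel=2, running sum=13
CG = 13

13


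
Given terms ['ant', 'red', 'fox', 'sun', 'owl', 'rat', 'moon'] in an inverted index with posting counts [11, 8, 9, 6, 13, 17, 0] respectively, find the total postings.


Summing posting list sizes:
'ant': 11 postings
'red': 8 postings
'fox': 9 postings
'sun': 6 postings
'owl': 13 postings
'rat': 17 postings
'moon': 0 postings
Total = 11 + 8 + 9 + 6 + 13 + 17 + 0 = 64

64


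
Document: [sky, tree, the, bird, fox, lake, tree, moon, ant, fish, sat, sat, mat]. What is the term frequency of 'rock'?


Document has 13 words
Scanning for 'rock':
Term not found in document
Count = 0

0


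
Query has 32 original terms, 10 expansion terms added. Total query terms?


Original terms: 32
Expansion terms: 10
Total = 32 + 10 = 42

42


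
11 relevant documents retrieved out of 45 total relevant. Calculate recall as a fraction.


Recall = retrieved_relevant / total_relevant
= 11 / 45
= 11 / (11 + 34)
= 11/45

11/45


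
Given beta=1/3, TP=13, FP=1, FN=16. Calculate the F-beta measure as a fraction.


P = TP/(TP+FP) = 13/14 = 13/14
R = TP/(TP+FN) = 13/29 = 13/29
beta^2 = 1/3^2 = 1/9
(1 + beta^2) = 10/9
Numerator = (1+beta^2)*P*R = 845/1827
Denominator = beta^2*P + R = 13/126 + 13/29 = 2015/3654
F_beta = 26/31

26/31


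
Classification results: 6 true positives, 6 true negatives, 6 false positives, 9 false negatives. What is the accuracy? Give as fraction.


Accuracy = (TP + TN) / (TP + TN + FP + FN)
TP + TN = 6 + 6 = 12
Total = 6 + 6 + 6 + 9 = 27
Accuracy = 12 / 27 = 4/9

4/9


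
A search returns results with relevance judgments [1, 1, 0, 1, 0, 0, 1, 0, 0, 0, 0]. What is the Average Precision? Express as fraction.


Computing P@k for each relevant position:
Position 1: relevant, P@1 = 1/1 = 1
Position 2: relevant, P@2 = 2/2 = 1
Position 3: not relevant
Position 4: relevant, P@4 = 3/4 = 3/4
Position 5: not relevant
Position 6: not relevant
Position 7: relevant, P@7 = 4/7 = 4/7
Position 8: not relevant
Position 9: not relevant
Position 10: not relevant
Position 11: not relevant
Sum of P@k = 1 + 1 + 3/4 + 4/7 = 93/28
AP = 93/28 / 4 = 93/112

93/112


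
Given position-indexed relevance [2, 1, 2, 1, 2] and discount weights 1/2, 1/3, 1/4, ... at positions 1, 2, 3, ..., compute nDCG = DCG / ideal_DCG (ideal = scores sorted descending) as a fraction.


Position discount weights w_i = 1/(i+1) for i=1..5:
Weights = [1/2, 1/3, 1/4, 1/5, 1/6]
Actual relevance: [2, 1, 2, 1, 2]
DCG = 2/2 + 1/3 + 2/4 + 1/5 + 2/6 = 71/30
Ideal relevance (sorted desc): [2, 2, 2, 1, 1]
Ideal DCG = 2/2 + 2/3 + 2/4 + 1/5 + 1/6 = 38/15
nDCG = DCG / ideal_DCG = 71/30 / 38/15 = 71/76

71/76


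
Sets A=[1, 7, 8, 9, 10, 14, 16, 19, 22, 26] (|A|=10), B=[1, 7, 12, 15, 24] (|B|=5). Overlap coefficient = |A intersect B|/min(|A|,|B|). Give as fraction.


A intersect B = [1, 7]
|A intersect B| = 2
min(|A|, |B|) = min(10, 5) = 5
Overlap = 2 / 5 = 2/5

2/5


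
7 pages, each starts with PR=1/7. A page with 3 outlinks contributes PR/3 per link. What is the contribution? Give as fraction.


Initial PR = 1/7 = 1/7
Outlinks = 3
Contribution per link = PR / outlinks
= 1/7 / 3
= 1/21

1/21


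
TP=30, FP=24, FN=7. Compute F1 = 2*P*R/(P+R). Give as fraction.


F1 = 2 * P * R / (P + R)
P = TP/(TP+FP) = 30/54 = 5/9
R = TP/(TP+FN) = 30/37 = 30/37
2 * P * R = 2 * 5/9 * 30/37 = 100/111
P + R = 5/9 + 30/37 = 455/333
F1 = 100/111 / 455/333 = 60/91

60/91


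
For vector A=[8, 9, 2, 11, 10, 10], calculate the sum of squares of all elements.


|A|^2 = sum of squared components
A[0]^2 = 8^2 = 64
A[1]^2 = 9^2 = 81
A[2]^2 = 2^2 = 4
A[3]^2 = 11^2 = 121
A[4]^2 = 10^2 = 100
A[5]^2 = 10^2 = 100
Sum = 64 + 81 + 4 + 121 + 100 + 100 = 470

470


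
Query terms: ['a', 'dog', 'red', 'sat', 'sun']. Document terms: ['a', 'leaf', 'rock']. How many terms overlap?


Query terms: ['a', 'dog', 'red', 'sat', 'sun']
Document terms: ['a', 'leaf', 'rock']
Common terms: ['a']
Overlap count = 1

1


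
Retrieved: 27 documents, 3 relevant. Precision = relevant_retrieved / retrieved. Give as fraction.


Precision = relevant_retrieved / total_retrieved
= 3 / 27
= 3 / (3 + 24)
= 1/9

1/9


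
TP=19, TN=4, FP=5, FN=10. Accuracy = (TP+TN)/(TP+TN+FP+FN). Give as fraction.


Accuracy = (TP + TN) / (TP + TN + FP + FN)
TP + TN = 19 + 4 = 23
Total = 19 + 4 + 5 + 10 = 38
Accuracy = 23 / 38 = 23/38

23/38


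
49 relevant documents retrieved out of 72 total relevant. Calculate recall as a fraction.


Recall = retrieved_relevant / total_relevant
= 49 / 72
= 49 / (49 + 23)
= 49/72

49/72


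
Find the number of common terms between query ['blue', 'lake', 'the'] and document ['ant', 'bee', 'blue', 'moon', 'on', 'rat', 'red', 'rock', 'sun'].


Query terms: ['blue', 'lake', 'the']
Document terms: ['ant', 'bee', 'blue', 'moon', 'on', 'rat', 'red', 'rock', 'sun']
Common terms: ['blue']
Overlap count = 1

1


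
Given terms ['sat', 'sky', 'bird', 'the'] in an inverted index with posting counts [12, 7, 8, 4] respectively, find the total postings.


Summing posting list sizes:
'sat': 12 postings
'sky': 7 postings
'bird': 8 postings
'the': 4 postings
Total = 12 + 7 + 8 + 4 = 31

31


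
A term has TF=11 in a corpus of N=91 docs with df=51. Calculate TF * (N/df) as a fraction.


TF * (N/df)
= 11 * (91/51)
= 11 * 91/51
= 1001/51

1001/51


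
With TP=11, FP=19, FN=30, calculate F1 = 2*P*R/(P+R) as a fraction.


F1 = 2 * P * R / (P + R)
P = TP/(TP+FP) = 11/30 = 11/30
R = TP/(TP+FN) = 11/41 = 11/41
2 * P * R = 2 * 11/30 * 11/41 = 121/615
P + R = 11/30 + 11/41 = 781/1230
F1 = 121/615 / 781/1230 = 22/71

22/71


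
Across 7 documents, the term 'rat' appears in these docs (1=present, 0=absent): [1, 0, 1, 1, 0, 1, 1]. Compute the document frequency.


Checking each document for 'rat':
Doc 1: present
Doc 2: absent
Doc 3: present
Doc 4: present
Doc 5: absent
Doc 6: present
Doc 7: present
df = sum of presences = 1 + 0 + 1 + 1 + 0 + 1 + 1 = 5

5


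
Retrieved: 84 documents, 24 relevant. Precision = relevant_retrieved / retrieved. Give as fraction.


Precision = relevant_retrieved / total_retrieved
= 24 / 84
= 24 / (24 + 60)
= 2/7

2/7


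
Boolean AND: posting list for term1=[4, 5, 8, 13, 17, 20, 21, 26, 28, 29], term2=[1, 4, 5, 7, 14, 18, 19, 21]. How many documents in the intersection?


Boolean AND: find intersection of posting lists
term1 docs: [4, 5, 8, 13, 17, 20, 21, 26, 28, 29]
term2 docs: [1, 4, 5, 7, 14, 18, 19, 21]
Intersection: [4, 5, 21]
|intersection| = 3

3


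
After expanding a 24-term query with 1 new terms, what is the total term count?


Original terms: 24
Expansion terms: 1
Total = 24 + 1 = 25

25


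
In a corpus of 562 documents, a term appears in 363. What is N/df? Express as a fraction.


IDF ratio = N / df
= 562 / 363
= 562/363

562/363


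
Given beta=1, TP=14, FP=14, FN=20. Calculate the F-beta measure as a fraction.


P = TP/(TP+FP) = 14/28 = 1/2
R = TP/(TP+FN) = 14/34 = 7/17
beta^2 = 1^2 = 1
(1 + beta^2) = 2
Numerator = (1+beta^2)*P*R = 7/17
Denominator = beta^2*P + R = 1/2 + 7/17 = 31/34
F_beta = 14/31

14/31


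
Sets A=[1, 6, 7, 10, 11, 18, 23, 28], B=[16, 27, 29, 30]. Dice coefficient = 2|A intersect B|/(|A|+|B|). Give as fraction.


A intersect B = []
|A intersect B| = 0
|A| = 8, |B| = 4
Dice = 2*0 / (8+4)
= 0 / 12 = 0

0


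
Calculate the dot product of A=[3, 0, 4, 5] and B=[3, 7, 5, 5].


Dot product = sum of element-wise products
A[0]*B[0] = 3*3 = 9
A[1]*B[1] = 0*7 = 0
A[2]*B[2] = 4*5 = 20
A[3]*B[3] = 5*5 = 25
Sum = 9 + 0 + 20 + 25 = 54

54


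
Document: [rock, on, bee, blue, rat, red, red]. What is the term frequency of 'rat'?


Document has 7 words
Scanning for 'rat':
Found at positions: [4]
Count = 1

1


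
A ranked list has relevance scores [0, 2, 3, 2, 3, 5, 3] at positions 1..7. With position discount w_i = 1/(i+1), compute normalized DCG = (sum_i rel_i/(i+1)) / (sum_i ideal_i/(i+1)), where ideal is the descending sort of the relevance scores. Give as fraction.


Position discount weights w_i = 1/(i+1) for i=1..7:
Weights = [1/2, 1/3, 1/4, 1/5, 1/6, 1/7, 1/8]
Actual relevance: [0, 2, 3, 2, 3, 5, 3]
DCG = 0/2 + 2/3 + 3/4 + 2/5 + 3/6 + 5/7 + 3/8 = 2861/840
Ideal relevance (sorted desc): [5, 3, 3, 3, 2, 2, 0]
Ideal DCG = 5/2 + 3/3 + 3/4 + 3/5 + 2/6 + 2/7 + 0/8 = 2297/420
nDCG = DCG / ideal_DCG = 2861/840 / 2297/420 = 2861/4594

2861/4594


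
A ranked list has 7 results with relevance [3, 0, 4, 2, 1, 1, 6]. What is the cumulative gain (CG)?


Cumulative Gain = sum of relevance scores
Position 1: rel=3, running sum=3
Position 2: rel=0, running sum=3
Position 3: rel=4, running sum=7
Position 4: rel=2, running sum=9
Position 5: rel=1, running sum=10
Position 6: rel=1, running sum=11
Position 7: rel=6, running sum=17
CG = 17

17


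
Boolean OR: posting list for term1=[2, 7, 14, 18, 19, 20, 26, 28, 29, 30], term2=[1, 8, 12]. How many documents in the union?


Boolean OR: find union of posting lists
term1 docs: [2, 7, 14, 18, 19, 20, 26, 28, 29, 30]
term2 docs: [1, 8, 12]
Union: [1, 2, 7, 8, 12, 14, 18, 19, 20, 26, 28, 29, 30]
|union| = 13

13


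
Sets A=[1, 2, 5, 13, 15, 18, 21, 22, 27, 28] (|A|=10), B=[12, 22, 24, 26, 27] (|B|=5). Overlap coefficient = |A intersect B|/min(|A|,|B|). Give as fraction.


A intersect B = [22, 27]
|A intersect B| = 2
min(|A|, |B|) = min(10, 5) = 5
Overlap = 2 / 5 = 2/5

2/5


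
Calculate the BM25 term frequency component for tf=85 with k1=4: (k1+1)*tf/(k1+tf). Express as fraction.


BM25 TF component = (k1+1)*tf / (k1+tf)
k1 = 4, tf = 85
Numerator = (4+1)*85 = 425
Denominator = 4 + 85 = 89
= 425/89 = 425/89

425/89


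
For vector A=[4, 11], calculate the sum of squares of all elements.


|A|^2 = sum of squared components
A[0]^2 = 4^2 = 16
A[1]^2 = 11^2 = 121
Sum = 16 + 121 = 137

137


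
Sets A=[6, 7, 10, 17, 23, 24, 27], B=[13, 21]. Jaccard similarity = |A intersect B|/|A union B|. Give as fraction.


A intersect B = []
|A intersect B| = 0
A union B = [6, 7, 10, 13, 17, 21, 23, 24, 27]
|A union B| = 9
Jaccard = 0/9 = 0

0


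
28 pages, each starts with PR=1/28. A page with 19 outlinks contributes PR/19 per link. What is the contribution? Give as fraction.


Initial PR = 1/28 = 1/28
Outlinks = 19
Contribution per link = PR / outlinks
= 1/28 / 19
= 1/532

1/532


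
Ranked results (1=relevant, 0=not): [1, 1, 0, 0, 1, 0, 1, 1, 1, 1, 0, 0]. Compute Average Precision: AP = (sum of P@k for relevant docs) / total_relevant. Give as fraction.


Computing P@k for each relevant position:
Position 1: relevant, P@1 = 1/1 = 1
Position 2: relevant, P@2 = 2/2 = 1
Position 3: not relevant
Position 4: not relevant
Position 5: relevant, P@5 = 3/5 = 3/5
Position 6: not relevant
Position 7: relevant, P@7 = 4/7 = 4/7
Position 8: relevant, P@8 = 5/8 = 5/8
Position 9: relevant, P@9 = 6/9 = 2/3
Position 10: relevant, P@10 = 7/10 = 7/10
Position 11: not relevant
Position 12: not relevant
Sum of P@k = 1 + 1 + 3/5 + 4/7 + 5/8 + 2/3 + 7/10 = 4337/840
AP = 4337/840 / 7 = 4337/5880

4337/5880


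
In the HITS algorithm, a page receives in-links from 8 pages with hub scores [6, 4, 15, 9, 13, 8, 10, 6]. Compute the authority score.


Authority = sum of hub scores of in-linkers
In-link 1: hub score = 6
In-link 2: hub score = 4
In-link 3: hub score = 15
In-link 4: hub score = 9
In-link 5: hub score = 13
In-link 6: hub score = 8
In-link 7: hub score = 10
In-link 8: hub score = 6
Authority = 6 + 4 + 15 + 9 + 13 + 8 + 10 + 6 = 71

71


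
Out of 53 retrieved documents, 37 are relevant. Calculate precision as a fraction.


Precision = relevant_retrieved / total_retrieved
= 37 / 53
= 37 / (37 + 16)
= 37/53

37/53


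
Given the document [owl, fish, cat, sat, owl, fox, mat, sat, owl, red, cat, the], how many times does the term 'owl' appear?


Document has 12 words
Scanning for 'owl':
Found at positions: [0, 4, 8]
Count = 3

3


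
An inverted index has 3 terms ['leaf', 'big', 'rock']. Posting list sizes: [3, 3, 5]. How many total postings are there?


Summing posting list sizes:
'leaf': 3 postings
'big': 3 postings
'rock': 5 postings
Total = 3 + 3 + 5 = 11

11


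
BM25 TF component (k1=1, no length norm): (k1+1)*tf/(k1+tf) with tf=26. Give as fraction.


BM25 TF component = (k1+1)*tf / (k1+tf)
k1 = 1, tf = 26
Numerator = (1+1)*26 = 52
Denominator = 1 + 26 = 27
= 52/27 = 52/27

52/27


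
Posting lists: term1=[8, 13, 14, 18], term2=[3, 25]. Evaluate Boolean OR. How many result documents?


Boolean OR: find union of posting lists
term1 docs: [8, 13, 14, 18]
term2 docs: [3, 25]
Union: [3, 8, 13, 14, 18, 25]
|union| = 6

6


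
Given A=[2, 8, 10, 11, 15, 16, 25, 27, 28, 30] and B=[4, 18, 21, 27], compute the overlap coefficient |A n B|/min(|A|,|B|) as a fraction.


A intersect B = [27]
|A intersect B| = 1
min(|A|, |B|) = min(10, 4) = 4
Overlap = 1 / 4 = 1/4

1/4


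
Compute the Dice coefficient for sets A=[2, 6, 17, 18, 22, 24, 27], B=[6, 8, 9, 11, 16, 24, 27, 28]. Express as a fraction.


A intersect B = [6, 24, 27]
|A intersect B| = 3
|A| = 7, |B| = 8
Dice = 2*3 / (7+8)
= 6 / 15 = 2/5

2/5


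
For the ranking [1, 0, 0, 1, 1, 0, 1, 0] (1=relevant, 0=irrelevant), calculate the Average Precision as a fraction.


Computing P@k for each relevant position:
Position 1: relevant, P@1 = 1/1 = 1
Position 2: not relevant
Position 3: not relevant
Position 4: relevant, P@4 = 2/4 = 1/2
Position 5: relevant, P@5 = 3/5 = 3/5
Position 6: not relevant
Position 7: relevant, P@7 = 4/7 = 4/7
Position 8: not relevant
Sum of P@k = 1 + 1/2 + 3/5 + 4/7 = 187/70
AP = 187/70 / 4 = 187/280

187/280


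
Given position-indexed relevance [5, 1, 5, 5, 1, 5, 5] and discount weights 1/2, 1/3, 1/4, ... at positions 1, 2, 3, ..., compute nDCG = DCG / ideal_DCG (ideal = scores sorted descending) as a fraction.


Position discount weights w_i = 1/(i+1) for i=1..7:
Weights = [1/2, 1/3, 1/4, 1/5, 1/6, 1/7, 1/8]
Actual relevance: [5, 1, 5, 5, 1, 5, 5]
DCG = 5/2 + 1/3 + 5/4 + 5/5 + 1/6 + 5/7 + 5/8 = 369/56
Ideal relevance (sorted desc): [5, 5, 5, 5, 5, 1, 1]
Ideal DCG = 5/2 + 5/3 + 5/4 + 5/5 + 5/6 + 1/7 + 1/8 = 421/56
nDCG = DCG / ideal_DCG = 369/56 / 421/56 = 369/421

369/421


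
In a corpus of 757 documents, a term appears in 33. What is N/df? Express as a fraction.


IDF ratio = N / df
= 757 / 33
= 757/33

757/33


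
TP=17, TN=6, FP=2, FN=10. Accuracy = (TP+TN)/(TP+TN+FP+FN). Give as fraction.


Accuracy = (TP + TN) / (TP + TN + FP + FN)
TP + TN = 17 + 6 = 23
Total = 17 + 6 + 2 + 10 = 35
Accuracy = 23 / 35 = 23/35

23/35


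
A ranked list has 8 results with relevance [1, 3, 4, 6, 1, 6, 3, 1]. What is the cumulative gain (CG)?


Cumulative Gain = sum of relevance scores
Position 1: rel=1, running sum=1
Position 2: rel=3, running sum=4
Position 3: rel=4, running sum=8
Position 4: rel=6, running sum=14
Position 5: rel=1, running sum=15
Position 6: rel=6, running sum=21
Position 7: rel=3, running sum=24
Position 8: rel=1, running sum=25
CG = 25

25


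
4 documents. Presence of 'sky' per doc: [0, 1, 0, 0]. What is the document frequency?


Checking each document for 'sky':
Doc 1: absent
Doc 2: present
Doc 3: absent
Doc 4: absent
df = sum of presences = 0 + 1 + 0 + 0 = 1

1


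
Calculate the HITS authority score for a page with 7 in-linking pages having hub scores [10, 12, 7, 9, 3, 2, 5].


Authority = sum of hub scores of in-linkers
In-link 1: hub score = 10
In-link 2: hub score = 12
In-link 3: hub score = 7
In-link 4: hub score = 9
In-link 5: hub score = 3
In-link 6: hub score = 2
In-link 7: hub score = 5
Authority = 10 + 12 + 7 + 9 + 3 + 2 + 5 = 48

48


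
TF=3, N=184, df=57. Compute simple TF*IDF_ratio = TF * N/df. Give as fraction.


TF * (N/df)
= 3 * (184/57)
= 3 * 184/57
= 184/19

184/19


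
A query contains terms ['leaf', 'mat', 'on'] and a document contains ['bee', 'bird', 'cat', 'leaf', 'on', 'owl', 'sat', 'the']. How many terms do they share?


Query terms: ['leaf', 'mat', 'on']
Document terms: ['bee', 'bird', 'cat', 'leaf', 'on', 'owl', 'sat', 'the']
Common terms: ['leaf', 'on']
Overlap count = 2

2


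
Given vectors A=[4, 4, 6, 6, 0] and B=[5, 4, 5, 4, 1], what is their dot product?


Dot product = sum of element-wise products
A[0]*B[0] = 4*5 = 20
A[1]*B[1] = 4*4 = 16
A[2]*B[2] = 6*5 = 30
A[3]*B[3] = 6*4 = 24
A[4]*B[4] = 0*1 = 0
Sum = 20 + 16 + 30 + 24 + 0 = 90

90


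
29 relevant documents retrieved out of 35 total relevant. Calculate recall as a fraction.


Recall = retrieved_relevant / total_relevant
= 29 / 35
= 29 / (29 + 6)
= 29/35

29/35


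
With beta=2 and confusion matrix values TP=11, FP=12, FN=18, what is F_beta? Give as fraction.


P = TP/(TP+FP) = 11/23 = 11/23
R = TP/(TP+FN) = 11/29 = 11/29
beta^2 = 2^2 = 4
(1 + beta^2) = 5
Numerator = (1+beta^2)*P*R = 605/667
Denominator = beta^2*P + R = 44/23 + 11/29 = 1529/667
F_beta = 55/139

55/139


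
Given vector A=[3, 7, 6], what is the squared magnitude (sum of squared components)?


|A|^2 = sum of squared components
A[0]^2 = 3^2 = 9
A[1]^2 = 7^2 = 49
A[2]^2 = 6^2 = 36
Sum = 9 + 49 + 36 = 94

94


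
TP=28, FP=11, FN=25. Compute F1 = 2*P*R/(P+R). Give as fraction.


F1 = 2 * P * R / (P + R)
P = TP/(TP+FP) = 28/39 = 28/39
R = TP/(TP+FN) = 28/53 = 28/53
2 * P * R = 2 * 28/39 * 28/53 = 1568/2067
P + R = 28/39 + 28/53 = 2576/2067
F1 = 1568/2067 / 2576/2067 = 14/23

14/23


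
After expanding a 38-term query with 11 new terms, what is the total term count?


Original terms: 38
Expansion terms: 11
Total = 38 + 11 = 49

49


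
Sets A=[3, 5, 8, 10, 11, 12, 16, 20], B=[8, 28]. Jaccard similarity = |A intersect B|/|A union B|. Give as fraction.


A intersect B = [8]
|A intersect B| = 1
A union B = [3, 5, 8, 10, 11, 12, 16, 20, 28]
|A union B| = 9
Jaccard = 1/9 = 1/9

1/9


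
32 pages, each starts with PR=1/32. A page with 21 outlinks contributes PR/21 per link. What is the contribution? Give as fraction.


Initial PR = 1/32 = 1/32
Outlinks = 21
Contribution per link = PR / outlinks
= 1/32 / 21
= 1/672

1/672


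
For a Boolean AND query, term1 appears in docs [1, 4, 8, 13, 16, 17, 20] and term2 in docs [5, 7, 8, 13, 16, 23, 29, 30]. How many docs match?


Boolean AND: find intersection of posting lists
term1 docs: [1, 4, 8, 13, 16, 17, 20]
term2 docs: [5, 7, 8, 13, 16, 23, 29, 30]
Intersection: [8, 13, 16]
|intersection| = 3

3


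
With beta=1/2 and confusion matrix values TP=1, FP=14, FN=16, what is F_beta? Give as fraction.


P = TP/(TP+FP) = 1/15 = 1/15
R = TP/(TP+FN) = 1/17 = 1/17
beta^2 = 1/2^2 = 1/4
(1 + beta^2) = 5/4
Numerator = (1+beta^2)*P*R = 1/204
Denominator = beta^2*P + R = 1/60 + 1/17 = 77/1020
F_beta = 5/77

5/77


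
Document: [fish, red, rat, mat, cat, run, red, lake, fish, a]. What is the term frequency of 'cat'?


Document has 10 words
Scanning for 'cat':
Found at positions: [4]
Count = 1

1


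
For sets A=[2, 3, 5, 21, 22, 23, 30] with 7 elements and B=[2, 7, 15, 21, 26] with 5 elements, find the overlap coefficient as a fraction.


A intersect B = [2, 21]
|A intersect B| = 2
min(|A|, |B|) = min(7, 5) = 5
Overlap = 2 / 5 = 2/5

2/5


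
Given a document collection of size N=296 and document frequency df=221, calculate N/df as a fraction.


IDF ratio = N / df
= 296 / 221
= 296/221

296/221


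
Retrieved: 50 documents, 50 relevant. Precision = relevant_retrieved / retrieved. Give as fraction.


Precision = relevant_retrieved / total_retrieved
= 50 / 50
= 50 / (50 + 0)
= 1

1


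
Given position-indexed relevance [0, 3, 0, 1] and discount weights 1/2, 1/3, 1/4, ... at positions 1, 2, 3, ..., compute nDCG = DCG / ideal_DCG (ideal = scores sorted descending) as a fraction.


Position discount weights w_i = 1/(i+1) for i=1..4:
Weights = [1/2, 1/3, 1/4, 1/5]
Actual relevance: [0, 3, 0, 1]
DCG = 0/2 + 3/3 + 0/4 + 1/5 = 6/5
Ideal relevance (sorted desc): [3, 1, 0, 0]
Ideal DCG = 3/2 + 1/3 + 0/4 + 0/5 = 11/6
nDCG = DCG / ideal_DCG = 6/5 / 11/6 = 36/55

36/55


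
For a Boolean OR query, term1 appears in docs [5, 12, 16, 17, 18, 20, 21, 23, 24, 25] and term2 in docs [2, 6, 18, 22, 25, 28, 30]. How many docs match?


Boolean OR: find union of posting lists
term1 docs: [5, 12, 16, 17, 18, 20, 21, 23, 24, 25]
term2 docs: [2, 6, 18, 22, 25, 28, 30]
Union: [2, 5, 6, 12, 16, 17, 18, 20, 21, 22, 23, 24, 25, 28, 30]
|union| = 15

15


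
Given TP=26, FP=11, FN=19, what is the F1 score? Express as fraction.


F1 = 2 * P * R / (P + R)
P = TP/(TP+FP) = 26/37 = 26/37
R = TP/(TP+FN) = 26/45 = 26/45
2 * P * R = 2 * 26/37 * 26/45 = 1352/1665
P + R = 26/37 + 26/45 = 2132/1665
F1 = 1352/1665 / 2132/1665 = 26/41

26/41


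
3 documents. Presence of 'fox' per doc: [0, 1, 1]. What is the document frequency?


Checking each document for 'fox':
Doc 1: absent
Doc 2: present
Doc 3: present
df = sum of presences = 0 + 1 + 1 = 2

2


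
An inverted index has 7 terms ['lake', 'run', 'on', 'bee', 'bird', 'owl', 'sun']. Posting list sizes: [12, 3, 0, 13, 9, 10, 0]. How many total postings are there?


Summing posting list sizes:
'lake': 12 postings
'run': 3 postings
'on': 0 postings
'bee': 13 postings
'bird': 9 postings
'owl': 10 postings
'sun': 0 postings
Total = 12 + 3 + 0 + 13 + 9 + 10 + 0 = 47

47


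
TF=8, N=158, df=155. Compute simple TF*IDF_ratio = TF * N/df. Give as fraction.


TF * (N/df)
= 8 * (158/155)
= 8 * 158/155
= 1264/155

1264/155


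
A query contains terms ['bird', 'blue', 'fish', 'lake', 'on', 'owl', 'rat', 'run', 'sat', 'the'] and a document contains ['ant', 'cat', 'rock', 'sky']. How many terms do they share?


Query terms: ['bird', 'blue', 'fish', 'lake', 'on', 'owl', 'rat', 'run', 'sat', 'the']
Document terms: ['ant', 'cat', 'rock', 'sky']
Common terms: []
Overlap count = 0

0


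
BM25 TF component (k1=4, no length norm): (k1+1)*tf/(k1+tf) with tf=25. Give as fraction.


BM25 TF component = (k1+1)*tf / (k1+tf)
k1 = 4, tf = 25
Numerator = (4+1)*25 = 125
Denominator = 4 + 25 = 29
= 125/29 = 125/29

125/29


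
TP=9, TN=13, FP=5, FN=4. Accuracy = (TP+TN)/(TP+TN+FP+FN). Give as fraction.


Accuracy = (TP + TN) / (TP + TN + FP + FN)
TP + TN = 9 + 13 = 22
Total = 9 + 13 + 5 + 4 = 31
Accuracy = 22 / 31 = 22/31

22/31


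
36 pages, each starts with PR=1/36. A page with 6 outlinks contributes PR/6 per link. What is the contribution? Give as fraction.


Initial PR = 1/36 = 1/36
Outlinks = 6
Contribution per link = PR / outlinks
= 1/36 / 6
= 1/216

1/216


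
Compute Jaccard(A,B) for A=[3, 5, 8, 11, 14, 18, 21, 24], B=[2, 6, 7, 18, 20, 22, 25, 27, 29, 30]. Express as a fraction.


A intersect B = [18]
|A intersect B| = 1
A union B = [2, 3, 5, 6, 7, 8, 11, 14, 18, 20, 21, 22, 24, 25, 27, 29, 30]
|A union B| = 17
Jaccard = 1/17 = 1/17

1/17


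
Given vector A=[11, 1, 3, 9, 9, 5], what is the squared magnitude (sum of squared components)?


|A|^2 = sum of squared components
A[0]^2 = 11^2 = 121
A[1]^2 = 1^2 = 1
A[2]^2 = 3^2 = 9
A[3]^2 = 9^2 = 81
A[4]^2 = 9^2 = 81
A[5]^2 = 5^2 = 25
Sum = 121 + 1 + 9 + 81 + 81 + 25 = 318

318


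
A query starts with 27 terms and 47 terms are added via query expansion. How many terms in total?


Original terms: 27
Expansion terms: 47
Total = 27 + 47 = 74

74


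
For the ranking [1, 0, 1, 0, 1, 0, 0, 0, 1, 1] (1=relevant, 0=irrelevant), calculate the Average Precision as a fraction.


Computing P@k for each relevant position:
Position 1: relevant, P@1 = 1/1 = 1
Position 2: not relevant
Position 3: relevant, P@3 = 2/3 = 2/3
Position 4: not relevant
Position 5: relevant, P@5 = 3/5 = 3/5
Position 6: not relevant
Position 7: not relevant
Position 8: not relevant
Position 9: relevant, P@9 = 4/9 = 4/9
Position 10: relevant, P@10 = 5/10 = 1/2
Sum of P@k = 1 + 2/3 + 3/5 + 4/9 + 1/2 = 289/90
AP = 289/90 / 5 = 289/450

289/450


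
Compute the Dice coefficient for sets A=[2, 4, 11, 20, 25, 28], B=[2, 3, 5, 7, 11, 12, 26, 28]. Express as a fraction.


A intersect B = [2, 11, 28]
|A intersect B| = 3
|A| = 6, |B| = 8
Dice = 2*3 / (6+8)
= 6 / 14 = 3/7

3/7


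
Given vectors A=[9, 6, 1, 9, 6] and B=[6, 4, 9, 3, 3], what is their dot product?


Dot product = sum of element-wise products
A[0]*B[0] = 9*6 = 54
A[1]*B[1] = 6*4 = 24
A[2]*B[2] = 1*9 = 9
A[3]*B[3] = 9*3 = 27
A[4]*B[4] = 6*3 = 18
Sum = 54 + 24 + 9 + 27 + 18 = 132

132


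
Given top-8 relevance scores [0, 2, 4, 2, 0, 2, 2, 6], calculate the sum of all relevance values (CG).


Cumulative Gain = sum of relevance scores
Position 1: rel=0, running sum=0
Position 2: rel=2, running sum=2
Position 3: rel=4, running sum=6
Position 4: rel=2, running sum=8
Position 5: rel=0, running sum=8
Position 6: rel=2, running sum=10
Position 7: rel=2, running sum=12
Position 8: rel=6, running sum=18
CG = 18

18


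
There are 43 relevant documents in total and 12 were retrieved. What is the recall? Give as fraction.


Recall = retrieved_relevant / total_relevant
= 12 / 43
= 12 / (12 + 31)
= 12/43

12/43


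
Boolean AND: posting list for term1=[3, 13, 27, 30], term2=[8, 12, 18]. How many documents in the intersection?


Boolean AND: find intersection of posting lists
term1 docs: [3, 13, 27, 30]
term2 docs: [8, 12, 18]
Intersection: []
|intersection| = 0

0


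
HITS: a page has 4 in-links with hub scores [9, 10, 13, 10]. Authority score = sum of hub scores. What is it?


Authority = sum of hub scores of in-linkers
In-link 1: hub score = 9
In-link 2: hub score = 10
In-link 3: hub score = 13
In-link 4: hub score = 10
Authority = 9 + 10 + 13 + 10 = 42

42


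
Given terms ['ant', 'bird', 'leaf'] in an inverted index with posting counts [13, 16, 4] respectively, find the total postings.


Summing posting list sizes:
'ant': 13 postings
'bird': 16 postings
'leaf': 4 postings
Total = 13 + 16 + 4 = 33

33


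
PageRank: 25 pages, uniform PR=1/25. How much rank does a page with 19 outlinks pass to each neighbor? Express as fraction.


Initial PR = 1/25 = 1/25
Outlinks = 19
Contribution per link = PR / outlinks
= 1/25 / 19
= 1/475

1/475


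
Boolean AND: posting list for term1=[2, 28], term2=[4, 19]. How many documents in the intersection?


Boolean AND: find intersection of posting lists
term1 docs: [2, 28]
term2 docs: [4, 19]
Intersection: []
|intersection| = 0

0


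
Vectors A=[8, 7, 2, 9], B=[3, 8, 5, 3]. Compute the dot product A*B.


Dot product = sum of element-wise products
A[0]*B[0] = 8*3 = 24
A[1]*B[1] = 7*8 = 56
A[2]*B[2] = 2*5 = 10
A[3]*B[3] = 9*3 = 27
Sum = 24 + 56 + 10 + 27 = 117

117


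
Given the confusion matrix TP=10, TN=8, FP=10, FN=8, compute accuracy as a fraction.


Accuracy = (TP + TN) / (TP + TN + FP + FN)
TP + TN = 10 + 8 = 18
Total = 10 + 8 + 10 + 8 = 36
Accuracy = 18 / 36 = 1/2

1/2


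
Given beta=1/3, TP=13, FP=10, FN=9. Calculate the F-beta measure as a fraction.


P = TP/(TP+FP) = 13/23 = 13/23
R = TP/(TP+FN) = 13/22 = 13/22
beta^2 = 1/3^2 = 1/9
(1 + beta^2) = 10/9
Numerator = (1+beta^2)*P*R = 845/2277
Denominator = beta^2*P + R = 13/207 + 13/22 = 2977/4554
F_beta = 130/229

130/229


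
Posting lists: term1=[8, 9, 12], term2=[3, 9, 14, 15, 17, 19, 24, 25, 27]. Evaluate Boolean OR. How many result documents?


Boolean OR: find union of posting lists
term1 docs: [8, 9, 12]
term2 docs: [3, 9, 14, 15, 17, 19, 24, 25, 27]
Union: [3, 8, 9, 12, 14, 15, 17, 19, 24, 25, 27]
|union| = 11

11


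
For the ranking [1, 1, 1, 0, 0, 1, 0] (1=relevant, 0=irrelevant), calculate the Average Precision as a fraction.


Computing P@k for each relevant position:
Position 1: relevant, P@1 = 1/1 = 1
Position 2: relevant, P@2 = 2/2 = 1
Position 3: relevant, P@3 = 3/3 = 1
Position 4: not relevant
Position 5: not relevant
Position 6: relevant, P@6 = 4/6 = 2/3
Position 7: not relevant
Sum of P@k = 1 + 1 + 1 + 2/3 = 11/3
AP = 11/3 / 4 = 11/12

11/12
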